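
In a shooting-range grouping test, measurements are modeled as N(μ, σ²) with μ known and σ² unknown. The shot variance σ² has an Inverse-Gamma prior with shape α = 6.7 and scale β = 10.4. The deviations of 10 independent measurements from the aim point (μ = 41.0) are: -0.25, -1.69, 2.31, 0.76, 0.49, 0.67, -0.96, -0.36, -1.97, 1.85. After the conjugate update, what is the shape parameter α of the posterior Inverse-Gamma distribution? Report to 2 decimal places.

With known mean μ and an Inverse-Gamma(α, β) prior on σ², the Normal likelihood is conjugate: posterior is Inv-Gamma(α + n/2, β + Σ(xᵢ−μ)²/2).
Σ(xᵢ−μ)² = (-0.25)² + (-1.69)² + (2.31)² + (0.76)² + (0.49)² + (0.67)² + (-0.96)² + (-0.36)² + (-1.97)² + (1.85)² = 17.8759.
Posterior: Inv-Gamma(6.7 + 10/2, 10.4 + 17.8759/2) = Inv-Gamma(11.70, 19.33795).
Posterior α = 11.70.

11.70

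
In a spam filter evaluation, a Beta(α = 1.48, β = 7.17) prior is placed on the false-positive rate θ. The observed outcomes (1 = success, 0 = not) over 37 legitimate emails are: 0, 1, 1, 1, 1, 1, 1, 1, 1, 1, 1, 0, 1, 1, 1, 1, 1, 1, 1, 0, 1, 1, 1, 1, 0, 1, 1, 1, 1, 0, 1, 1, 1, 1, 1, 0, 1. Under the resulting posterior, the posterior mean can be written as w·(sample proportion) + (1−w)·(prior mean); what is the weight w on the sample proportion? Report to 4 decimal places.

The Beta prior is conjugate to a Binomial/Bernoulli likelihood; the update adds successes to α and failures to β.
Posterior mean = (α₀+k)/(α₀+β₀+n) = [n/(α₀+β₀+n)]·(k/n) + [(α₀+β₀)/(α₀+β₀+n)]·α₀/(α₀+β₀), so only n and the prior enter the weight.
The weight on the data is w = n/(α₀+β₀+n) = 37/(1.48+7.17+37) = 37/45.65 = 0.8105.

0.8105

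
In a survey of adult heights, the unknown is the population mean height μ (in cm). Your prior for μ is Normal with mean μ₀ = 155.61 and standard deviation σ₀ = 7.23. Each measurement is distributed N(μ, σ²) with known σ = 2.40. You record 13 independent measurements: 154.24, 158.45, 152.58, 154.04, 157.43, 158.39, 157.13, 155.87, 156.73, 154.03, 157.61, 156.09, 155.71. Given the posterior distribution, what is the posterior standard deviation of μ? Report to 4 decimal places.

For Normal data with known variance σ², a Normal(μ₀, σ₀²) prior on μ is conjugate. Posterior precision = 1/σ₀² + n/σ²; posterior mean is the precision-weighted average of μ₀ and x̄.
σ₀² = 7.23² = 52.2729, σ² = 2.40² = 5.76; σ² + n·σ₀² = 5.76 + 13·52.2729 = 685.3077.
Posterior precision = 1/σ₀² + n/σ² = 1/52.2729 + 13/5.76 = (σ² + n·σ₀²)/(σ₀²σ²) = 685.3077/(52.2729·5.76); posterior variance σₙ² = σ₀²σ²/(σ² + n·σ₀²) = 52.2729·5.76/685.3077 = 0.439353.
Posterior SD = √σₙ² = √(52.2729·5.76/685.3077) = 0.6628.

0.6628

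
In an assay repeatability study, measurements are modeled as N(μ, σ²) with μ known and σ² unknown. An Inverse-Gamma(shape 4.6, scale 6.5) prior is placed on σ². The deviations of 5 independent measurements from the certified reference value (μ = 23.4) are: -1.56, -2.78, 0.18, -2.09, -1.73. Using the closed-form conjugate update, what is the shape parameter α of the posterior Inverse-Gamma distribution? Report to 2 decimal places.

7.10

With known mean μ and an Inverse-Gamma(α, β) prior on σ², the Normal likelihood is conjugate: posterior is Inv-Gamma(α + n/2, β + Σ(xᵢ−μ)²/2).
Σ(xᵢ−μ)² = (-1.56)² + (-2.78)² + (0.18)² + (-2.09)² + (-1.73)² = 17.5554.
Posterior: Inv-Gamma(4.6 + 5/2, 6.5 + 17.5554/2) = Inv-Gamma(7.10, 15.27770).
Posterior α = 7.10.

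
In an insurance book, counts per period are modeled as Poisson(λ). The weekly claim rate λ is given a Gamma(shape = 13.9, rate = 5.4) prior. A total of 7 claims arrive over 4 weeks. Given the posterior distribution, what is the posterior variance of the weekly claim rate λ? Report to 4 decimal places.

With a Gamma(shape α, rate β) prior, the Poisson likelihood is conjugate: the posterior is Gamma(α + ΣXᵢ, β + n).
Posterior: Gamma(α+S, β+n) = Gamma(13.9+7, 5.4+4) = Gamma(20.9, 9.4).
Var = α/β² = 20.9/9.4² = 0.2365.

0.2365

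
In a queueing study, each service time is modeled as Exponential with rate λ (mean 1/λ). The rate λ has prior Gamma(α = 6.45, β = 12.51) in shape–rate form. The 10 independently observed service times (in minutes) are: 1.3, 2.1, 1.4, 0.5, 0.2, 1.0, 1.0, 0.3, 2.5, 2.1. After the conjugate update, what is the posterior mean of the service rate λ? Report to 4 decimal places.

0.6604

With a Gamma(shape α, rate β) prior on the exponential rate λ, the posterior after n observations with total T = Σxᵢ is Gamma(α+n, β+T).
Sum of observations T = 12.4 minutes; n = 10.
Posterior: Gamma(6.45+10, 12.51+12.4) = Gamma(16.45, 24.91).
Posterior mean of λ = α/β = 16.45/24.91 = 0.6604.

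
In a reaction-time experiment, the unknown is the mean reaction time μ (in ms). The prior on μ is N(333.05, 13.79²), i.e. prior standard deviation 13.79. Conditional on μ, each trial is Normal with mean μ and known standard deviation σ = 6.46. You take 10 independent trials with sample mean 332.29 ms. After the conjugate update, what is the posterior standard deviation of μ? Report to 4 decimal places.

For Normal data with known variance σ², a Normal(μ₀, σ₀²) prior on μ is conjugate. Posterior precision = 1/σ₀² + n/σ²; posterior mean is the precision-weighted average of μ₀ and x̄.
σ₀² = 13.79² = 190.1641, σ² = 6.46² = 41.7316; σ² + n·σ₀² = 41.7316 + 10·190.1641 = 1943.3726.
Posterior precision = 1/σ₀² + n/σ² = 1/190.1641 + 10/41.7316 = (σ² + n·σ₀²)/(σ₀²σ²) = 1943.3726/(190.1641·41.7316); posterior variance σₙ² = σ₀²σ²/(σ² + n·σ₀²) = 190.1641·41.7316/1943.3726 = 4.083546.
Posterior SD = √σₙ² = √(190.1641·41.7316/1943.3726) = 2.0208.

2.0208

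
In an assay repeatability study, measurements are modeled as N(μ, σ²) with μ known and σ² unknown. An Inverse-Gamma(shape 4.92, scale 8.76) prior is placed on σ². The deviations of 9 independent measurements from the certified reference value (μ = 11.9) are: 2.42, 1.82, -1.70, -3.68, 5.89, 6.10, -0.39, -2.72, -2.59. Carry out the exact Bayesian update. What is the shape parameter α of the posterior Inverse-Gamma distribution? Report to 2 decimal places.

With known mean μ and an Inverse-Gamma(α, β) prior on σ², the Normal likelihood is conjugate: posterior is Inv-Gamma(α + n/2, β + Σ(xᵢ−μ)²/2).
Σ(xᵢ−μ)² = (2.42)² + (1.82)² + (-1.70)² + (-3.68)² + (5.89)² + (6.10)² + (-0.39)² + (-2.72)² + (-2.59)² = 111.7619.
Posterior: Inv-Gamma(4.92 + 9/2, 8.76 + 111.7619/2) = Inv-Gamma(9.42, 64.64095).
Posterior α = 9.42.

9.42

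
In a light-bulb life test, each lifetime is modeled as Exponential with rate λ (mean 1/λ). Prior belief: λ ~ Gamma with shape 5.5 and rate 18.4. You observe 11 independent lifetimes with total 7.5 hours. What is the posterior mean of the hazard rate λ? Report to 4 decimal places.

0.6371

With a Gamma(shape α, rate β) prior on the exponential rate λ, the posterior after n observations with total T = Σxᵢ is Gamma(α+n, β+T).
Posterior: Gamma(5.5+11, 18.4+7.5) = Gamma(16.5, 25.9).
Posterior mean of λ = α/β = 16.5/25.9 = 0.6371.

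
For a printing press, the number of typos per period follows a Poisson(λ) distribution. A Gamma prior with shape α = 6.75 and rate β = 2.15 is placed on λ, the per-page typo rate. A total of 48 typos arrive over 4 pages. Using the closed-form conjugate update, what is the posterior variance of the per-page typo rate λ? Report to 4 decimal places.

With a Gamma(shape α, rate β) prior, the Poisson likelihood is conjugate: the posterior is Gamma(α + ΣXᵢ, β + n).
Posterior: Gamma(α+S, β+n) = Gamma(6.75+48, 2.15+4) = Gamma(54.75, 6.15).
Var = α/β² = 54.75/6.15² = 1.4476.

1.4476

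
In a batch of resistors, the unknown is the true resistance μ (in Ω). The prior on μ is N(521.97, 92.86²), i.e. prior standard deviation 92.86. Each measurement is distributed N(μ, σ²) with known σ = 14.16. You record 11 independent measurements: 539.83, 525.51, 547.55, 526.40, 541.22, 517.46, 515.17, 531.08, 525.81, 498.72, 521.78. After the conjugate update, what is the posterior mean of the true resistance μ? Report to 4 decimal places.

For Normal data with known variance σ², a Normal(μ₀, σ₀²) prior on μ is conjugate. Posterior precision = 1/σ₀² + n/σ²; posterior mean is the precision-weighted average of μ₀ and x̄.
Σxᵢ = 539.83 + 525.51 + 547.55 + 526.40 + 541.22 + 517.46 + 515.17 + 531.08 + 525.81 + 498.72 + 521.78 = 5790.53, so n·x̄ = 5790.53.
σ₀² = 92.86² = 8622.9796, σ² = 14.16² = 200.5056; σ² + n·σ₀² = 200.5056 + 11·8622.9796 = 95053.2812.
Posterior mean = (μ₀/σ₀² + n·x̄/σ²)/(1/σ₀² + n/σ²) = (σ²·μ₀ + σ₀²·n·x̄)/(σ² + n·σ₀²) = (200.5056·521.97 + 8622.9796·5790.53)/95053.2812 = 50036279.97122/95053.2812 = 526.4024.

526.4024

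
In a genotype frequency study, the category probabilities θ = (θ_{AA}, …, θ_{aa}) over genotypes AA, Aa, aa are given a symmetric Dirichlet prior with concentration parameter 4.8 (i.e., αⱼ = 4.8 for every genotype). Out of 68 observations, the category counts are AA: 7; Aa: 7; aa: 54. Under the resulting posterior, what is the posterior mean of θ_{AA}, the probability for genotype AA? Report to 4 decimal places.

0.1432

The Dirichlet prior is conjugate to the Multinomial likelihood: each posterior αⱼ = prior αⱼ + observed count nⱼ.
Posterior concentration: (11.8, 11.8, 58.8), total = 82.4.
E[θ_{AA}|data] = α_{AA}/Σα = 11.8/82.4 = 0.1432.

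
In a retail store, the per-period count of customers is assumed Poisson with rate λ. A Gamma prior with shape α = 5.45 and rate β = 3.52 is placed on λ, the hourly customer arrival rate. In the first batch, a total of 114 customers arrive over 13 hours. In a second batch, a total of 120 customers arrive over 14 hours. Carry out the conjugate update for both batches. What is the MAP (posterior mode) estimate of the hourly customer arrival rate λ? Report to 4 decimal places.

7.8129

With a Gamma(shape α, rate β) prior, the Poisson likelihood is conjugate: the posterior is Gamma(α + ΣXᵢ, β + n).
After batch 1: Gamma(α+S, β+n) = Gamma(5.45+114, 3.52+13) = Gamma(119.45, 16.52).
After batch 2: Gamma(α+S, β+n) = Gamma(119.45+120, 16.52+14) = Gamma(239.45, 30.52).
Mode of Gamma(α,β) for α≥1 is (α−1)/β = 238.45/30.52 = 7.8129.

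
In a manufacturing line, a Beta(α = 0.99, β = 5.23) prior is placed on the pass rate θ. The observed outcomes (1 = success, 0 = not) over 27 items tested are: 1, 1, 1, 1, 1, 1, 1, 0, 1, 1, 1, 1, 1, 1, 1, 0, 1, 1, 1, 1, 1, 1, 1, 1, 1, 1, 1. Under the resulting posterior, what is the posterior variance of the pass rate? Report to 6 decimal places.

The Beta prior is conjugate to a Binomial/Bernoulli likelihood; the update adds successes to α and failures to β.
Posterior: Beta(α+k, β+n−k) = Beta(0.99+25, 5.23+2) = Beta(25.99, 7.23).
Var = αβ/((α+β)²(α+β+1)) = 25.99·7.23/(33.22²·34.22) = 0.004976.

0.004976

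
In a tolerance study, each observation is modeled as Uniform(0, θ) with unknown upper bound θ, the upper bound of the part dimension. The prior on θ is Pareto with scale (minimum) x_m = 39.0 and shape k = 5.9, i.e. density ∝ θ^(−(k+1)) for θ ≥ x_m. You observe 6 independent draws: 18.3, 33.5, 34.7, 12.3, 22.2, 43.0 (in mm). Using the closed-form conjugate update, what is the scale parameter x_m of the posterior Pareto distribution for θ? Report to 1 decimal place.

A Pareto(scale x_m, shape k) prior on the upper bound θ of Uniform(0, θ) is conjugate: posterior is Pareto(max(x_m, max xᵢ), k + n).
Sample maximum = 43.0; prior scale x_m = 39.0 → posterior scale = max = 43.0.
Posterior shape = 5.9 + 6 = 11.9.
Posterior scale x_m = 43.0.

43.0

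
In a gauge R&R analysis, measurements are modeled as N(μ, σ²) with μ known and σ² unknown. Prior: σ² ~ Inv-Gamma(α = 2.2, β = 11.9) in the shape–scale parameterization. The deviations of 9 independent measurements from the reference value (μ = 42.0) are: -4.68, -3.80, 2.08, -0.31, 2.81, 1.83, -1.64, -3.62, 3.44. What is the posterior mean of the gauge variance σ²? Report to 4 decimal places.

9.0735

With known mean μ and an Inverse-Gamma(α, β) prior on σ², the Normal likelihood is conjugate: posterior is Inv-Gamma(α + n/2, β + Σ(xᵢ−μ)²/2).
Σ(xᵢ−μ)² = (-4.68)² + (-3.80)² + (2.08)² + (-0.31)² + (2.81)² + (1.83)² + (-1.64)² + (-3.62)² + (3.44)² = 79.6375.
Posterior: Inv-Gamma(2.2 + 9/2, 11.9 + 79.6375/2) = Inv-Gamma(6.70, 51.71875).
E[σ²|data] = β/(α−1) = 51.71875/5.70 = 9.0735.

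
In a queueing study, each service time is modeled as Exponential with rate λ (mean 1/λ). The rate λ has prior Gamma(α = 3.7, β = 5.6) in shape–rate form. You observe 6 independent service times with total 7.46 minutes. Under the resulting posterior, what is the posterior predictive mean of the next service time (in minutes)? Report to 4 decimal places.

1.5011

With a Gamma(shape α, rate β) prior on the exponential rate λ, the posterior after n observations with total T = Σxᵢ is Gamma(α+n, β+T).
Posterior: Gamma(3.7+6, 5.6+7.46) = Gamma(9.7, 13.06).
The predictive distribution for the next observation is Lomax; its mean is β/(α−1) = 13.06/8.7 = 1.5011.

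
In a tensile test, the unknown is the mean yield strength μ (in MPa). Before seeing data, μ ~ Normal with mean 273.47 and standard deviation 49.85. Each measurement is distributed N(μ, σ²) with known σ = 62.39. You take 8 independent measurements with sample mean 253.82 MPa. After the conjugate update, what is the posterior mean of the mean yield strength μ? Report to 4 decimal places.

257.0375

For Normal data with known variance σ², a Normal(μ₀, σ₀²) prior on μ is conjugate. Posterior precision = 1/σ₀² + n/σ²; posterior mean is the precision-weighted average of μ₀ and x̄.
n·x̄ = 8·253.82 = 2030.56.
σ₀² = 49.85² = 2485.0225, σ² = 62.39² = 3892.5121; σ² + n·σ₀² = 3892.5121 + 8·2485.0225 = 23772.6921.
Posterior mean = (μ₀/σ₀² + n·x̄/σ²)/(1/σ₀² + n/σ²) = (σ²·μ₀ + σ₀²·n·x̄)/(σ² + n·σ₀²) = (3892.5121·273.47 + 2485.0225·2030.56)/23772.6921 = 6110472.571587/23772.6921 = 257.0375.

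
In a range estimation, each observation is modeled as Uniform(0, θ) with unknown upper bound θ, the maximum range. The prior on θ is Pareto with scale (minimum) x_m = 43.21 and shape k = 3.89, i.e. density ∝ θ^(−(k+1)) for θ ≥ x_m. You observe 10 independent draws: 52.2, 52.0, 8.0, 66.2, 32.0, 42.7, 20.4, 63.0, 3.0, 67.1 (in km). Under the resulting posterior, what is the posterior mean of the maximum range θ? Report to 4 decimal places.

A Pareto(scale x_m, shape k) prior on the upper bound θ of Uniform(0, θ) is conjugate: posterior is Pareto(max(x_m, max xᵢ), k + n).
Sample maximum = 67.1; prior scale x_m = 43.21 → posterior scale = max = 67.10.
Posterior shape = 3.89 + 10 = 13.89.
E[θ|data] = k·x_m/(k−1) = 13.89·67.10/12.89 = 72.3056.

72.3056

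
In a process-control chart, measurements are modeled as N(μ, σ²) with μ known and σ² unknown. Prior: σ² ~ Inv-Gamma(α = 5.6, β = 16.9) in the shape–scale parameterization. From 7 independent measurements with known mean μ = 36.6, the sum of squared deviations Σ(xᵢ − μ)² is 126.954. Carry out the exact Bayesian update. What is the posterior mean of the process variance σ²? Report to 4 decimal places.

With known mean μ and an Inverse-Gamma(α, β) prior on σ², the Normal likelihood is conjugate: posterior is Inv-Gamma(α + n/2, β + Σ(xᵢ−μ)²/2).
Posterior: Inv-Gamma(5.6 + 7/2, 16.9 + 126.954/2) = Inv-Gamma(9.10, 80.3770).
E[σ²|data] = β/(α−1) = 80.3770/8.10 = 9.9231.

9.9231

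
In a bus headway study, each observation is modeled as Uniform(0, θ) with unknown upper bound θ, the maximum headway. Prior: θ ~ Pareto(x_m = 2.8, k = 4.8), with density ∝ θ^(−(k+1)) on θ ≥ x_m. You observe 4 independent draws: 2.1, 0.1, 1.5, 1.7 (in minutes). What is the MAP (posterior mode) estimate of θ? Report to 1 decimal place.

2.8

A Pareto(scale x_m, shape k) prior on the upper bound θ of Uniform(0, θ) is conjugate: posterior is Pareto(max(x_m, max xᵢ), k + n).
Sample maximum = 2.1; prior scale x_m = 2.8 → posterior scale = max = 2.8.
Posterior shape = 4.8 + 4 = 8.8.
The Pareto density is decreasing on [x_m, ∞), so the mode is x_m = 2.8.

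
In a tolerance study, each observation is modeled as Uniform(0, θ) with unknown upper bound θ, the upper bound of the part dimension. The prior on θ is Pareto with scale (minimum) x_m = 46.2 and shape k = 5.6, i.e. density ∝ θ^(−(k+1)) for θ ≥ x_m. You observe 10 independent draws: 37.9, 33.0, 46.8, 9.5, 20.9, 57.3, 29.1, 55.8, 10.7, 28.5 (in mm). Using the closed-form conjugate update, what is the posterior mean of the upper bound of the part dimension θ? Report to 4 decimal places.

A Pareto(scale x_m, shape k) prior on the upper bound θ of Uniform(0, θ) is conjugate: posterior is Pareto(max(x_m, max xᵢ), k + n).
Sample maximum = 57.3; prior scale x_m = 46.2 → posterior scale = max = 57.3.
Posterior shape = 5.6 + 10 = 15.6.
E[θ|data] = k·x_m/(k−1) = 15.6·57.3/14.6 = 61.2247.

61.2247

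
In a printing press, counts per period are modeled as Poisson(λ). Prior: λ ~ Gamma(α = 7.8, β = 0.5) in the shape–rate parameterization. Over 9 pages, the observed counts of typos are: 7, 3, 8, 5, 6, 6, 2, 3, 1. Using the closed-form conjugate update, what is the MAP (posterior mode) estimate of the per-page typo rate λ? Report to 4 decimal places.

With a Gamma(shape α, rate β) prior, the Poisson likelihood is conjugate: the posterior is Gamma(α + ΣXᵢ, β + n).
Sum of counts S = 41 over n = 9 pages.
Posterior: Gamma(α+S, β+n) = Gamma(7.8+41, 0.5+9) = Gamma(48.8, 9.5).
Mode of Gamma(α,β) for α≥1 is (α−1)/β = 47.8/9.5 = 5.0316.

5.0316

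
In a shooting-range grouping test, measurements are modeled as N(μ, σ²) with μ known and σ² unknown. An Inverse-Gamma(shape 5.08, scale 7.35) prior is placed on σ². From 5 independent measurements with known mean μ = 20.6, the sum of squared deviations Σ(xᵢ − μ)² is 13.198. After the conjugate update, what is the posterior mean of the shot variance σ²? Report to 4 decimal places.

2.1199

With known mean μ and an Inverse-Gamma(α, β) prior on σ², the Normal likelihood is conjugate: posterior is Inv-Gamma(α + n/2, β + Σ(xᵢ−μ)²/2).
Posterior: Inv-Gamma(5.08 + 5/2, 7.35 + 13.198/2) = Inv-Gamma(7.58, 13.9490).
E[σ²|data] = β/(α−1) = 13.9490/6.58 = 2.1199.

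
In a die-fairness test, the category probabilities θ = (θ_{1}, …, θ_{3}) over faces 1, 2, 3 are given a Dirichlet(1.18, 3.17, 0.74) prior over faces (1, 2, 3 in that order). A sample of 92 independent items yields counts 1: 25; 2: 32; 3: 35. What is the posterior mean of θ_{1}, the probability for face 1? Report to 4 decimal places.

The Dirichlet prior is conjugate to the Multinomial likelihood: each posterior αⱼ = prior αⱼ + observed count nⱼ.
Posterior concentration: (26.18, 35.17, 35.74), total = 97.09.
E[θ_{1}|data] = α_{1}/Σα = 26.18/97.09 = 0.2696.

0.2696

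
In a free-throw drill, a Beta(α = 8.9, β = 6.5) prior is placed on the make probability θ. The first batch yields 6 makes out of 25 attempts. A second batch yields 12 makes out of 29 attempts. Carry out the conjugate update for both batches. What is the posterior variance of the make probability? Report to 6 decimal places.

The Beta prior is conjugate to a Binomial/Bernoulli likelihood; the update adds successes to α and failures to β.
After batch 1: Beta(8.9+6, 6.5+19) = Beta(14.9, 25.5).
After batch 2: Beta(14.9+12, 25.5+17) = Beta(26.9, 42.5).
Var = αβ/((α+β)²(α+β+1)) = 26.9·42.5/(69.4²·70.4) = 0.003372.

0.003372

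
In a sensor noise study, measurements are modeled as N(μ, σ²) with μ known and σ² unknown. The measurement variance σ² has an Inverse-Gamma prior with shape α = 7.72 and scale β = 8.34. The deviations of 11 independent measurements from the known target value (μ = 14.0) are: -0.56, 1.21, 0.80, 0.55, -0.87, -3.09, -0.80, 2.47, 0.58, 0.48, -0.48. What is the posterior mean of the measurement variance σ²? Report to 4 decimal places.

With known mean μ and an Inverse-Gamma(α, β) prior on σ², the Normal likelihood is conjugate: posterior is Inv-Gamma(α + n/2, β + Σ(xᵢ−μ)²/2).
Σ(xᵢ−μ)² = (-0.56)² + (1.21)² + (0.80)² + (0.55)² + (-0.87)² + (-3.09)² + (-0.80)² + (2.47)² + (0.58)² + (0.48)² + (-0.48)² = 20.5633.
Posterior: Inv-Gamma(7.72 + 11/2, 8.34 + 20.5633/2) = Inv-Gamma(13.22, 18.62165).
E[σ²|data] = β/(α−1) = 18.62165/12.22 = 1.5239.

1.5239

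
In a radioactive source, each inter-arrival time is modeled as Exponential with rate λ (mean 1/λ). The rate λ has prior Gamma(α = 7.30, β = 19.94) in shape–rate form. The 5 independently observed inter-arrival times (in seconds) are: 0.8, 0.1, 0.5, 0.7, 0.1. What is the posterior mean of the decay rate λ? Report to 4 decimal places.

0.5556

With a Gamma(shape α, rate β) prior on the exponential rate λ, the posterior after n observations with total T = Σxᵢ is Gamma(α+n, β+T).
Sum of observations T = 2.2 seconds; n = 5.
Posterior: Gamma(7.30+5, 19.94+2.2) = Gamma(12.30, 22.14).
Posterior mean of λ = α/β = 12.30/22.14 = 0.5556.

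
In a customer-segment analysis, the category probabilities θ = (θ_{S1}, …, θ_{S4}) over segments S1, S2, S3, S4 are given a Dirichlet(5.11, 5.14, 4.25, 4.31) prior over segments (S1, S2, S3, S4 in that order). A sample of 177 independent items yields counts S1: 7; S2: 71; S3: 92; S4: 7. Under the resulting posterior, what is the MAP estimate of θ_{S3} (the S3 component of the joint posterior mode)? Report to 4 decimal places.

The Dirichlet prior is conjugate to the Multinomial likelihood: each posterior αⱼ = prior αⱼ + observed count nⱼ.
Posterior concentration: (12.11, 76.14, 96.25, 11.31), total = 195.81.
Joint mode component: (α_{S3}−1)/(Σα−K) = 95.25/191.81 = 0.4966.

0.4966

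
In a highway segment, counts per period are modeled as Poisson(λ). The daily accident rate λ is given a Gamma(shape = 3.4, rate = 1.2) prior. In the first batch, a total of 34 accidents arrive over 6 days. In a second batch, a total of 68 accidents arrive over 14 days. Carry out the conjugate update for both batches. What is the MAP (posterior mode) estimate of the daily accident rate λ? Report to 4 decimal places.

4.9245

With a Gamma(shape α, rate β) prior, the Poisson likelihood is conjugate: the posterior is Gamma(α + ΣXᵢ, β + n).
After batch 1: Gamma(α+S, β+n) = Gamma(3.4+34, 1.2+6) = Gamma(37.4, 7.2).
After batch 2: Gamma(α+S, β+n) = Gamma(37.4+68, 7.2+14) = Gamma(105.4, 21.2).
Mode of Gamma(α,β) for α≥1 is (α−1)/β = 104.4/21.2 = 4.9245.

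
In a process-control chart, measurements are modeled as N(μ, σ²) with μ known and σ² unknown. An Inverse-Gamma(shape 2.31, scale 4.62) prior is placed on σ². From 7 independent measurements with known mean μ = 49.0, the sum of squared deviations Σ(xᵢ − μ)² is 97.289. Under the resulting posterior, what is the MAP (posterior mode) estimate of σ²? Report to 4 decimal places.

7.8215

With known mean μ and an Inverse-Gamma(α, β) prior on σ², the Normal likelihood is conjugate: posterior is Inv-Gamma(α + n/2, β + Σ(xᵢ−μ)²/2).
Posterior: Inv-Gamma(2.31 + 7/2, 4.62 + 97.289/2) = Inv-Gamma(5.81, 53.2645).
Mode = β/(α+1) = 53.2645/6.81 = 7.8215.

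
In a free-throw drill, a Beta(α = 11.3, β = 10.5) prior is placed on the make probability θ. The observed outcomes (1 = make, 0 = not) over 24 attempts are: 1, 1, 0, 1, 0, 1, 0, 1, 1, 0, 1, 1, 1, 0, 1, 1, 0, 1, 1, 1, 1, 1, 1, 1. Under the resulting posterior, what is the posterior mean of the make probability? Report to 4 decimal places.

The Beta prior is conjugate to a Binomial/Bernoulli likelihood; the update adds successes to α and failures to β.
Posterior: Beta(α+k, β+n−k) = Beta(11.3+18, 10.5+6) = Beta(29.3, 16.5).
Posterior mean = α/(α+β) = 29.3/45.8 = 0.6397.

0.6397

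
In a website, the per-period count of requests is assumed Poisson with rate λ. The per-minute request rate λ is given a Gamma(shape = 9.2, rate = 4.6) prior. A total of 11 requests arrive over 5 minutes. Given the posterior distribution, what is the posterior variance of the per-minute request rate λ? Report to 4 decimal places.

With a Gamma(shape α, rate β) prior, the Poisson likelihood is conjugate: the posterior is Gamma(α + ΣXᵢ, β + n).
Posterior: Gamma(α+S, β+n) = Gamma(9.2+11, 4.6+5) = Gamma(20.2, 9.6).
Var = α/β² = 20.2/9.6² = 0.2192.

0.2192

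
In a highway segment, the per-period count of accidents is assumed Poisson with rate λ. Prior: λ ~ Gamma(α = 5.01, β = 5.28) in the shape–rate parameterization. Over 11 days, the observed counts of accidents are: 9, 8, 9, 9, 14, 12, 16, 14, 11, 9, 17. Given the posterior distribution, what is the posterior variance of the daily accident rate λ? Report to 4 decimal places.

0.5019

With a Gamma(shape α, rate β) prior, the Poisson likelihood is conjugate: the posterior is Gamma(α + ΣXᵢ, β + n).
Sum of counts S = 128 over n = 11 days.
Posterior: Gamma(α+S, β+n) = Gamma(5.01+128, 5.28+11) = Gamma(133.01, 16.28).
Var = α/β² = 133.01/16.28² = 0.5019.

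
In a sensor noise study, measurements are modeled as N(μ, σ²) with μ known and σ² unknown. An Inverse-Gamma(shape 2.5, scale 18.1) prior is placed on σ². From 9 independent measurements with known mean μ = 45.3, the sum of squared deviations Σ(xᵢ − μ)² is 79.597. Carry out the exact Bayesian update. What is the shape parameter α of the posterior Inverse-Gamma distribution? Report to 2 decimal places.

7.00

With known mean μ and an Inverse-Gamma(α, β) prior on σ², the Normal likelihood is conjugate: posterior is Inv-Gamma(α + n/2, β + Σ(xᵢ−μ)²/2).
Posterior: Inv-Gamma(2.5 + 9/2, 18.1 + 79.597/2) = Inv-Gamma(7.00, 57.8985).
Posterior α = 7.00.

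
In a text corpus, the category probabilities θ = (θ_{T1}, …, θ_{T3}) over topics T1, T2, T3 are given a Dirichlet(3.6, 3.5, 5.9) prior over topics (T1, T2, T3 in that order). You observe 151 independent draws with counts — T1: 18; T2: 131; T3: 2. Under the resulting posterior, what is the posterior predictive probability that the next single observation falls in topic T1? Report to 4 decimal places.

The Dirichlet prior is conjugate to the Multinomial likelihood: each posterior αⱼ = prior αⱼ + observed count nⱼ.
Posterior concentration: (21.6, 134.5, 7.9), total = 164.0.
P(next = T1 | data) = α_{T1}/Σα = 0.1317.

0.1317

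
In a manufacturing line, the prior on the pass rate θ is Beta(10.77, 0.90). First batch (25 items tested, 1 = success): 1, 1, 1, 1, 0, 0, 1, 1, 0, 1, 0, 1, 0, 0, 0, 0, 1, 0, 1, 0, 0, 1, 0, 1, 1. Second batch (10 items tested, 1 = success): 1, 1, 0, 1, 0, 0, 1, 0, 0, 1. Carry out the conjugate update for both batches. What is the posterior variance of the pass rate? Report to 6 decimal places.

The Beta prior is conjugate to a Binomial/Bernoulli likelihood; the update adds successes to α and failures to β.
After batch 1: Beta(10.77+13, 0.90+12) = Beta(23.77, 12.90).
After batch 2: Beta(23.77+5, 12.90+5) = Beta(28.77, 17.90).
Var = αβ/((α+β)²(α+β+1)) = 28.77·17.90/(46.67²·47.67) = 0.004960.

0.004960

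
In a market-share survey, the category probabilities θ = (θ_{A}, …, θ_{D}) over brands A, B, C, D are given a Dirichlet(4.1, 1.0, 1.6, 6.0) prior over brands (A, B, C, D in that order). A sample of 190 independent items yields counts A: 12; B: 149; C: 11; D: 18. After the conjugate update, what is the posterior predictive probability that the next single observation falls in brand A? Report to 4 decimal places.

The Dirichlet prior is conjugate to the Multinomial likelihood: each posterior αⱼ = prior αⱼ + observed count nⱼ.
Posterior concentration: (16.1, 150.0, 12.6, 24.0), total = 202.7.
P(next = A | data) = α_{A}/Σα = 0.0794.

0.0794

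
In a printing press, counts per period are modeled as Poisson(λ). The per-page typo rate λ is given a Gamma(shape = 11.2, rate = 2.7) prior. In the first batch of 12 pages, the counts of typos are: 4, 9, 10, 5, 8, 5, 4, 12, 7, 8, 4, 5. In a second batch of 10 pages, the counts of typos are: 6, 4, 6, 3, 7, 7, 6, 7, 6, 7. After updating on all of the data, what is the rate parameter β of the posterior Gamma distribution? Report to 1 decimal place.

24.7

With a Gamma(shape α, rate β) prior, the Poisson likelihood is conjugate: the posterior is Gamma(α + ΣXᵢ, β + n).
Batch 1: sum of counts S = 81 over n = 12 pages.
After batch 1: Gamma(α+S, β+n) = Gamma(11.2+81, 2.7+12) = Gamma(92.2, 14.7).
Batch 2: sum of counts S = 59 over n = 10 pages.
After batch 2: Gamma(α+S, β+n) = Gamma(92.2+59, 14.7+10) = Gamma(151.2, 24.7).
Posterior β = 24.7.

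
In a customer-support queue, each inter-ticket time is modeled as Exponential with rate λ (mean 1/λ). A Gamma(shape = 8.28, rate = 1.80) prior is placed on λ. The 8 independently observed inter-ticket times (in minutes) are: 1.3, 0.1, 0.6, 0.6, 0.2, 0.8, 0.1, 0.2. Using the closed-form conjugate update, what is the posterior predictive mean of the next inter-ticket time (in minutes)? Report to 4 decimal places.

With a Gamma(shape α, rate β) prior on the exponential rate λ, the posterior after n observations with total T = Σxᵢ is Gamma(α+n, β+T).
Sum of observations T = 3.9 minutes; n = 8.
Posterior: Gamma(8.28+8, 1.80+3.9) = Gamma(16.28, 5.70).
The predictive distribution for the next observation is Lomax; its mean is β/(α−1) = 5.70/15.28 = 0.3730.

0.3730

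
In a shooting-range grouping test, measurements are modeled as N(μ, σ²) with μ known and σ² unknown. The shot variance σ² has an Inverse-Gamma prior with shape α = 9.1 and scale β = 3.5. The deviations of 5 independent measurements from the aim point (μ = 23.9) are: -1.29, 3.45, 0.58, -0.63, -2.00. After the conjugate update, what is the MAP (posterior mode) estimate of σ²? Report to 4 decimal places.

1.0040

With known mean μ and an Inverse-Gamma(α, β) prior on σ², the Normal likelihood is conjugate: posterior is Inv-Gamma(α + n/2, β + Σ(xᵢ−μ)²/2).
Σ(xᵢ−μ)² = (-1.29)² + (3.45)² + (0.58)² + (-0.63)² + (-2.00)² = 18.2999.
Posterior: Inv-Gamma(9.1 + 5/2, 3.5 + 18.2999/2) = Inv-Gamma(11.60, 12.64995).
Mode = β/(α+1) = 12.64995/12.60 = 1.0040.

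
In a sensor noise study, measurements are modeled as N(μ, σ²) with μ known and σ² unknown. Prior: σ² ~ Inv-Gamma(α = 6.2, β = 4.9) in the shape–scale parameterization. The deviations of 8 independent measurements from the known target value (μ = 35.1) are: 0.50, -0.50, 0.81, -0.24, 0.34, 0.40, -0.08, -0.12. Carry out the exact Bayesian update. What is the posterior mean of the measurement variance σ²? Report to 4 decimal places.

0.6147

With known mean μ and an Inverse-Gamma(α, β) prior on σ², the Normal likelihood is conjugate: posterior is Inv-Gamma(α + n/2, β + Σ(xᵢ−μ)²/2).
Σ(xᵢ−μ)² = (0.50)² + (-0.50)² + (0.81)² + (-0.24)² + (0.34)² + (0.40)² + (-0.08)² + (-0.12)² = 1.5101.
Posterior: Inv-Gamma(6.2 + 8/2, 4.9 + 1.5101/2) = Inv-Gamma(10.20, 5.65505).
E[σ²|data] = β/(α−1) = 5.65505/9.20 = 0.6147.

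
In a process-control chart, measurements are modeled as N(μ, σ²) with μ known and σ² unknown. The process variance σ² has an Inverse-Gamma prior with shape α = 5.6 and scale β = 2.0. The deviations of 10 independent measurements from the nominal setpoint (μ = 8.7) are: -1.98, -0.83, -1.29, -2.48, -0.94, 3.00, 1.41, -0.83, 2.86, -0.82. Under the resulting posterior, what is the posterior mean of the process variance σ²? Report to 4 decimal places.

1.9706

With known mean μ and an Inverse-Gamma(α, β) prior on σ², the Normal likelihood is conjugate: posterior is Inv-Gamma(α + n/2, β + Σ(xᵢ−μ)²/2).
Σ(xᵢ−μ)² = (-1.98)² + (-0.83)² + (-1.29)² + (-2.48)² + (-0.94)² + (3.00)² + (1.41)² + (-0.83)² + (2.86)² + (-0.82)² = 33.8364.
Posterior: Inv-Gamma(5.6 + 10/2, 2.0 + 33.8364/2) = Inv-Gamma(10.60, 18.91820).
E[σ²|data] = β/(α−1) = 18.91820/9.60 = 1.9706.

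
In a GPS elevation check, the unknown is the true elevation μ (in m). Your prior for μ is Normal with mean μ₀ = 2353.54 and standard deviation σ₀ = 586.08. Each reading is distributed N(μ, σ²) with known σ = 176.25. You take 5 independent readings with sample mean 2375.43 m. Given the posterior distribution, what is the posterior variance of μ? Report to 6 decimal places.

For Normal data with known variance σ², a Normal(μ₀, σ₀²) prior on μ is conjugate. Posterior precision = 1/σ₀² + n/σ²; posterior mean is the precision-weighted average of μ₀ and x̄.
σ₀² = 586.08² = 343489.7664, σ² = 176.25² = 31064.0625; σ² + n·σ₀² = 31064.0625 + 5·343489.7664 = 1748512.8945.
Posterior precision = 1/σ₀² + n/σ² = 1/343489.7664 + 5/31064.0625 = (σ² + n·σ₀²)/(σ₀²σ²) = 1748512.8945/(343489.7664·31064.0625); posterior variance σₙ² = σ₀²σ²/(σ² + n·σ₀²) = 343489.7664·31064.0625/1748512.8945 = 6102.435736.

6102.435736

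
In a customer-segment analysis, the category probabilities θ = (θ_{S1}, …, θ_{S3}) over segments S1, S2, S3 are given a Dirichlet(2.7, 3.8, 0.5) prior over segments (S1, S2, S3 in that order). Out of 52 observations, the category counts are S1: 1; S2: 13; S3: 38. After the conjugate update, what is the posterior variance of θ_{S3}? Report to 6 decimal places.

The Dirichlet prior is conjugate to the Multinomial likelihood: each posterior αⱼ = prior αⱼ + observed count nⱼ.
Posterior concentration: (3.7, 16.8, 38.5), total = 59.0.
Var[θ_j] = α_j(Σα−α_j)/((Σα)²(Σα+1)) = 38.5·20.5/(59.0²·60.0) = 0.003779.

0.003779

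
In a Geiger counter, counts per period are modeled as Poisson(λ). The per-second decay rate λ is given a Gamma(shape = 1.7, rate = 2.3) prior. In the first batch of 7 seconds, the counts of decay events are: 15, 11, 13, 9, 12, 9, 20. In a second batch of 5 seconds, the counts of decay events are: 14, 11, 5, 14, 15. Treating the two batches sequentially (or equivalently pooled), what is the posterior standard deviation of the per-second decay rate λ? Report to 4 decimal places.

With a Gamma(shape α, rate β) prior, the Poisson likelihood is conjugate: the posterior is Gamma(α + ΣXᵢ, β + n).
Batch 1: sum of counts S = 89 over n = 7 seconds.
After batch 1: Gamma(α+S, β+n) = Gamma(1.7+89, 2.3+7) = Gamma(90.7, 9.3).
Batch 2: sum of counts S = 59 over n = 5 seconds.
After batch 2: Gamma(α+S, β+n) = Gamma(90.7+59, 9.3+5) = Gamma(149.7, 14.3).
SD = √α/β = √149.7/14.3 = 0.8556.

0.8556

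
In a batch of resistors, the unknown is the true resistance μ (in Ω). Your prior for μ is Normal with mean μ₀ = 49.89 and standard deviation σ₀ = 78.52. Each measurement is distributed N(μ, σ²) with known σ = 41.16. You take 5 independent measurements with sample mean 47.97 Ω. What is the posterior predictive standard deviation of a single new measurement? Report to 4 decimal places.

For Normal data with known variance σ², a Normal(μ₀, σ₀²) prior on μ is conjugate. Posterior precision = 1/σ₀² + n/σ²; posterior mean is the precision-weighted average of μ₀ and x̄.
σ₀² = 78.52² = 6165.3904, σ² = 41.16² = 1694.1456; σ² + n·σ₀² = 1694.1456 + 5·6165.3904 = 32521.0976.
Posterior precision = 1/σ₀² + n/σ² = 1/6165.3904 + 5/1694.1456 = (σ² + n·σ₀²)/(σ₀²σ²) = 32521.0976/(6165.3904·1694.1456); posterior variance σₙ² = σ₀²σ²/(σ² + n·σ₀²) = 6165.3904·1694.1456/32521.0976 = 321.178244.
Predictive variance for one new observation = σₙ² + σ² = 6165.3904·1694.1456/32521.0976 + 1694.1456 = σ²·(σ₀² + 32521.0976)/32521.0976 = 1694.1456·38686.488/32521.0976 = 2015.323844; SD = √(1694.1456·38686.488/32521.0976) = 44.8924.

44.8924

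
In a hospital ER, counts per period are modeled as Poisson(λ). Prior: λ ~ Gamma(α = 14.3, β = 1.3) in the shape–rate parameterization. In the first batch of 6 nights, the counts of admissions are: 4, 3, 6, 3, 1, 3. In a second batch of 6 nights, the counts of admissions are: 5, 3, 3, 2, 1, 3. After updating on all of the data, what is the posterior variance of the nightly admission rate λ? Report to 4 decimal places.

0.2900

With a Gamma(shape α, rate β) prior, the Poisson likelihood is conjugate: the posterior is Gamma(α + ΣXᵢ, β + n).
Batch 1: sum of counts S = 20 over n = 6 nights.
After batch 1: Gamma(α+S, β+n) = Gamma(14.3+20, 1.3+6) = Gamma(34.3, 7.3).
Batch 2: sum of counts S = 17 over n = 6 nights.
After batch 2: Gamma(α+S, β+n) = Gamma(34.3+17, 7.3+6) = Gamma(51.3, 13.3).
Var = α/β² = 51.3/13.3² = 0.2900.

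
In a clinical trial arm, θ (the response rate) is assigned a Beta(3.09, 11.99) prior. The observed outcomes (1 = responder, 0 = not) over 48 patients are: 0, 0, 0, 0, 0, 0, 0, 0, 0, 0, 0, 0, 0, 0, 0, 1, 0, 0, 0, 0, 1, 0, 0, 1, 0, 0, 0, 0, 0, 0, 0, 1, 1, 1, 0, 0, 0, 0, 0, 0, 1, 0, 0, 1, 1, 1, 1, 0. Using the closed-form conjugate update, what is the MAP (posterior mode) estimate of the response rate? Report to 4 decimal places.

0.2143

The Beta prior is conjugate to a Binomial/Bernoulli likelihood; the update adds successes to α and failures to β.
Posterior: Beta(α+k, β+n−k) = Beta(3.09+11, 11.99+37) = Beta(14.09, 48.99).
Mode of Beta(a,b) for a,b>1 is (a−1)/(a+b−2) = 13.09/61.08 = 0.2143.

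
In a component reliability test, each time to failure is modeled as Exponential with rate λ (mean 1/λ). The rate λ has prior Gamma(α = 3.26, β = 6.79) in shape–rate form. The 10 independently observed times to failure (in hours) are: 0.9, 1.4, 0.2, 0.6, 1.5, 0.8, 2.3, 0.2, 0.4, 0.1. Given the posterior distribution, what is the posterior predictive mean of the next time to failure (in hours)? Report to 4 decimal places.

With a Gamma(shape α, rate β) prior on the exponential rate λ, the posterior after n observations with total T = Σxᵢ is Gamma(α+n, β+T).
Sum of observations T = 8.4 hours; n = 10.
Posterior: Gamma(3.26+10, 6.79+8.4) = Gamma(13.26, 15.19).
The predictive distribution for the next observation is Lomax; its mean is β/(α−1) = 15.19/12.26 = 1.2390.

1.2390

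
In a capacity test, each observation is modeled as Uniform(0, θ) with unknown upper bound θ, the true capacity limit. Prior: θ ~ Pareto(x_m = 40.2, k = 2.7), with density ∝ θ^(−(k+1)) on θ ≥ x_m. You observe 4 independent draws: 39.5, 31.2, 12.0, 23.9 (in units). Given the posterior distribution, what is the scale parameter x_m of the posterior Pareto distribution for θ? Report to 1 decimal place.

40.2

A Pareto(scale x_m, shape k) prior on the upper bound θ of Uniform(0, θ) is conjugate: posterior is Pareto(max(x_m, max xᵢ), k + n).
Sample maximum = 39.5; prior scale x_m = 40.2 → posterior scale = max = 40.2.
Posterior shape = 2.7 + 4 = 6.7.
Posterior scale x_m = 40.2.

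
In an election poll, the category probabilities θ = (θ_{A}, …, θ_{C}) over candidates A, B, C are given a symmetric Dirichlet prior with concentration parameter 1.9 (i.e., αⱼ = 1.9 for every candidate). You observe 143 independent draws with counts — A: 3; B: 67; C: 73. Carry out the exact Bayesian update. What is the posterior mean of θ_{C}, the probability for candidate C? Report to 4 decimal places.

The Dirichlet prior is conjugate to the Multinomial likelihood: each posterior αⱼ = prior αⱼ + observed count nⱼ.
Posterior concentration: (4.9, 68.9, 74.9), total = 148.7.
E[θ_{C}|data] = α_{C}/Σα = 74.9/148.7 = 0.5037.

0.5037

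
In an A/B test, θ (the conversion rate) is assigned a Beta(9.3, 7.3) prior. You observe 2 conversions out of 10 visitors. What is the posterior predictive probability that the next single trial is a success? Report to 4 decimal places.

0.4248

The Beta prior is conjugate to a Binomial/Bernoulli likelihood; the update adds successes to α and failures to β.
Posterior: Beta(α+k, β+n−k) = Beta(9.3+2, 7.3+8) = Beta(11.3, 15.3).
For a single future Bernoulli trial, P(success | data) = α/(α+β) = 0.4248.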